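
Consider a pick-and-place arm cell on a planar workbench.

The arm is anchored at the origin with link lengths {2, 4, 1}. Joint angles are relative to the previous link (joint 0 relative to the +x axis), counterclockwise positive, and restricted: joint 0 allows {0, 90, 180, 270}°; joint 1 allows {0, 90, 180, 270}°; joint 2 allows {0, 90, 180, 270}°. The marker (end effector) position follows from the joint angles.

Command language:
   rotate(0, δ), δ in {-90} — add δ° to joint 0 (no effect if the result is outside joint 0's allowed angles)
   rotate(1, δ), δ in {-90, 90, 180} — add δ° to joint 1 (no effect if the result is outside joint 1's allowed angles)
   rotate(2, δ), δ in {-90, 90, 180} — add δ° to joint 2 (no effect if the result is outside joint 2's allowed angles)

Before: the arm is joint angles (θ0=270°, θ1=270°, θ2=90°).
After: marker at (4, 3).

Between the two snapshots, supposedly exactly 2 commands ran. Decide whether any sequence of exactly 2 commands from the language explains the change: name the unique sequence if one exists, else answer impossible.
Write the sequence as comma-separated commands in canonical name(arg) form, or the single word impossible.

rotate(0, -90), rotate(0, -90)

t0: joint angles (θ0=270°, θ1=270°, θ2=90°)
t=1 rotate(0, -90) ⇒ joint angles (θ0=180°, θ1=270°, θ2=90°)
t=2 rotate(0, -90) ⇒ joint angles (θ0=90°, θ1=270°, θ2=90°)
no other 2-command option fits: unique.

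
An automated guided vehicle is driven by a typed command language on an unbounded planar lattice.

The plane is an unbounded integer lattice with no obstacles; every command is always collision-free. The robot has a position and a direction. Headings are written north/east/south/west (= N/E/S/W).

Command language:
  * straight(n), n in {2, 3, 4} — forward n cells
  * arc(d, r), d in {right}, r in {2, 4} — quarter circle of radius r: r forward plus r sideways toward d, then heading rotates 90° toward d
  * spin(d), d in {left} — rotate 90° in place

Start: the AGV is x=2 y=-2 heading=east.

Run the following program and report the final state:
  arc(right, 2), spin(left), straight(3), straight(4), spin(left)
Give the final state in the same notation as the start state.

from: x=2 y=-2 heading=east
t=1 arc(right, 2) ⇒ x=4 y=-4 heading=south
t=2 spin(left) ⇒ x=4 y=-4 heading=east
t=3 straight(3) ⇒ x=7 y=-4 heading=east
t=4 straight(4) ⇒ x=11 y=-4 heading=east
t=5 spin(left) ⇒ x=11 y=-4 heading=north

x=11 y=-4 heading=north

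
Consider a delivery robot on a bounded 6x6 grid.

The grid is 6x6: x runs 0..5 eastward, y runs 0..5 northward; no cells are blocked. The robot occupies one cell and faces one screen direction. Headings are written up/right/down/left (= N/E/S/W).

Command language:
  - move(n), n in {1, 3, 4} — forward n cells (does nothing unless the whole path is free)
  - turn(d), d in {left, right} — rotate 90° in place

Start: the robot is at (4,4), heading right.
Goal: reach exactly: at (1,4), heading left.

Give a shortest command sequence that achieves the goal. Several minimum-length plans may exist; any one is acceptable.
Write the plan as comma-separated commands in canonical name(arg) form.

start: at (4,4), heading right
[1] after turn(right): at (4,4), heading down
[2] after turn(right): at (4,4), heading left
[3] after move(3): at (1,4), heading left
shorter routes all fall short; 3 is best.

turn(right), turn(right), move(3)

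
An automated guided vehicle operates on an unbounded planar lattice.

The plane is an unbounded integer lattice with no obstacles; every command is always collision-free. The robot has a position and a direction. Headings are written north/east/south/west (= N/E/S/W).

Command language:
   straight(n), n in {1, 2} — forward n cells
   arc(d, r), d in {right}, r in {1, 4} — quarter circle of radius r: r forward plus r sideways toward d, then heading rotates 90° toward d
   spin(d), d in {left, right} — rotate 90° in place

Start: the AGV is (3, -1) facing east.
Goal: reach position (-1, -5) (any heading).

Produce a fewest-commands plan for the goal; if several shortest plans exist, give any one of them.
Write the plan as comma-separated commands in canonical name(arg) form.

spin(right), arc(right, 4)

initial: (3, -1) facing east
1. spin(right) → (3, -1) facing south
2. arc(right, 4) → (-1, -5) facing west
nothing shorter than 2 reaches the goal.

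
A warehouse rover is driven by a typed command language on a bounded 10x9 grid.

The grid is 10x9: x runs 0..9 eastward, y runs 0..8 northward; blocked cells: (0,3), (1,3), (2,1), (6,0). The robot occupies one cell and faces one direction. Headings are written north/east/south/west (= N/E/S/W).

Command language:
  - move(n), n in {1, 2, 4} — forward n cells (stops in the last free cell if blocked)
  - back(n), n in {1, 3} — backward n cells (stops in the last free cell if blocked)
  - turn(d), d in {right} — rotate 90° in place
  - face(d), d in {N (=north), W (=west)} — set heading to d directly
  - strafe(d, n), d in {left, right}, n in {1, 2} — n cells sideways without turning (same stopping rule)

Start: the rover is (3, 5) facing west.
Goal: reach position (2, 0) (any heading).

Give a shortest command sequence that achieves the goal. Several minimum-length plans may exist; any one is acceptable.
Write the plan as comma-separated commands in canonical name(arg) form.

face(N), back(3), back(3), strafe(left, 1)

t0: (3, 5) facing west
t=1 face(N) ⇒ (3, 5) facing north
t=2 back(3) ⇒ (3, 2) facing north
t=3 back(3) ⇒ (3, 0) facing north
t=4 strafe(left, 1) ⇒ (2, 0) facing north
nothing shorter than 4 reaches the goal.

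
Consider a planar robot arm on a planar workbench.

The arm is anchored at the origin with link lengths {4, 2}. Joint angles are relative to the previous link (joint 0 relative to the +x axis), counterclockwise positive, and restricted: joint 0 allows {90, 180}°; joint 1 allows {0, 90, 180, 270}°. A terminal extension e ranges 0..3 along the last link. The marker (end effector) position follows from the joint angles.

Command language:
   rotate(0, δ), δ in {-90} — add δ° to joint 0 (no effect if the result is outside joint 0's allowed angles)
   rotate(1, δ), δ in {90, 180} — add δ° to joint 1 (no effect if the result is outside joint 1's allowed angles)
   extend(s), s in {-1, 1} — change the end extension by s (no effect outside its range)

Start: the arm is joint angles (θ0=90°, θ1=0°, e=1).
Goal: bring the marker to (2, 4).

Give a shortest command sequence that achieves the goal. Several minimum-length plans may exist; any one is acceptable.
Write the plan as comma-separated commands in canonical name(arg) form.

extend(-1), rotate(1, 90), rotate(1, 180)

t0: joint angles (θ0=90°, θ1=0°, e=1)
step 1 (extend(-1)): joint angles (θ0=90°, θ1=0°, e=0)
step 2 (rotate(1, 90)): joint angles (θ0=90°, θ1=90°, e=0)
step 3 (rotate(1, 180)): joint angles (θ0=90°, θ1=270°, e=0)
no 2-step plan works, so 3 is optimal.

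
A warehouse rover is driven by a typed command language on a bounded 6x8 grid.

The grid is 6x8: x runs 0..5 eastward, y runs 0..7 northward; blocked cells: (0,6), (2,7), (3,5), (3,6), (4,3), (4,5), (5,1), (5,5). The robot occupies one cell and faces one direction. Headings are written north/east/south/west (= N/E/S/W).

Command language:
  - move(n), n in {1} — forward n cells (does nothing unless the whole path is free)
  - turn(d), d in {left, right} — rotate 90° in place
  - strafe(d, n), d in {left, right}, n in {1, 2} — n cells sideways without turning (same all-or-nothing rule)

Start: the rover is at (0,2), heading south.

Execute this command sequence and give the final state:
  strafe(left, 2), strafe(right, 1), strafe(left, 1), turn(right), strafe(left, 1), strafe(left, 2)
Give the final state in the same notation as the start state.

at (2,1), heading west

from: at (0,2), heading south
t=1 strafe(left, 2) ⇒ at (2,2), heading south
t=2 strafe(right, 1) ⇒ at (1,2), heading south
t=3 strafe(left, 1) ⇒ at (2,2), heading south
t=4 turn(right) ⇒ at (2,2), heading west
t=5 strafe(left, 1) ⇒ at (2,1), heading west
t=6 strafe(left, 2) ⇒ at (2,1), heading west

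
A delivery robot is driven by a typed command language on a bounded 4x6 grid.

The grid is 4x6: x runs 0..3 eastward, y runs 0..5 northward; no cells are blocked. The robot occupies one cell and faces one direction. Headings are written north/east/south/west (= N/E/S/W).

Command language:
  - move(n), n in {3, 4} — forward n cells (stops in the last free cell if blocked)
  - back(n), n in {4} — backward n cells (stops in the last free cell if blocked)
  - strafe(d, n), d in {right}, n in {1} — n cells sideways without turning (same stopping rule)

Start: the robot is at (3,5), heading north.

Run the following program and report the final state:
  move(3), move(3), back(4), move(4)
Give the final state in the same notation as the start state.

at (3,5), heading north

t0: at (3,5), heading north
1. move(3) → at (3,5), heading north
2. move(3) → at (3,5), heading north
3. back(4) → at (3,1), heading north
4. move(4) → at (3,5), heading north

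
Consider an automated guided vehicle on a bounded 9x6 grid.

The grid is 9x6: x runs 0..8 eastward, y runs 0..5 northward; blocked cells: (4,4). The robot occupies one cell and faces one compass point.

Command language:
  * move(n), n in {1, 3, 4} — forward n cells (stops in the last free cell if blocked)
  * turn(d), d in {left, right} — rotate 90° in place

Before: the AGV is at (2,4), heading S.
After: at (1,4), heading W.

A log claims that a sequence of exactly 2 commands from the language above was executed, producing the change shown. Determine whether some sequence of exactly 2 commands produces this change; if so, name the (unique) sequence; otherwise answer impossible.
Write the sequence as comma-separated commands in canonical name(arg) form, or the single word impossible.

key: position moved to (1,4) AND the heading swung to W — translation plus rotation needed
begin: at (2,4), heading S
step 1 (turn(right)): at (2,4), heading W
step 2 (move(1)): at (1,4), heading W
no rival 2-sequence matches.

turn(right), move(1)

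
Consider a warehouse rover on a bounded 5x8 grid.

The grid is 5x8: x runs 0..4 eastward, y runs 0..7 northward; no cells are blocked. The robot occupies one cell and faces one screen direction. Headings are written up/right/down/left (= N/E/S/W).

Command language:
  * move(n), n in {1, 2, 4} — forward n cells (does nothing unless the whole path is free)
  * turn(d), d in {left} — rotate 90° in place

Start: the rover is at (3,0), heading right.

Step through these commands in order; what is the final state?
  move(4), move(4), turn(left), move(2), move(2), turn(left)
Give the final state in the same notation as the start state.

at (3,4), heading left

begin: at (3,0), heading right
1. move(4) → at (3,0), heading right
2. move(4) → at (3,0), heading right
3. turn(left) → at (3,0), heading up
4. move(2) → at (3,2), heading up
5. move(2) → at (3,4), heading up
6. turn(left) → at (3,4), heading left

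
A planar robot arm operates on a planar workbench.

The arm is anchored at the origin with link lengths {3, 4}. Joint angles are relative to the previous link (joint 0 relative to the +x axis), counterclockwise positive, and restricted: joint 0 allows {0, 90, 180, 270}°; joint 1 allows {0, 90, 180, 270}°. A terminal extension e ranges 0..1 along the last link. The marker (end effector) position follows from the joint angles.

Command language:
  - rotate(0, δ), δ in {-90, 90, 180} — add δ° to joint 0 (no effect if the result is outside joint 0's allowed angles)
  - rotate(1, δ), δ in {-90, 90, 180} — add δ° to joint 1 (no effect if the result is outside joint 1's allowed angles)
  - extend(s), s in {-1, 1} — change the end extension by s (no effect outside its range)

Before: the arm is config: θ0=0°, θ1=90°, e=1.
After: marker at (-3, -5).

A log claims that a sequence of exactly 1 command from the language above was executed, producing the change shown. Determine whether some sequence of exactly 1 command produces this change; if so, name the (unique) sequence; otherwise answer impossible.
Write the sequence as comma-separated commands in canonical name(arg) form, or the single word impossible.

t0: config: θ0=0°, θ1=90°, e=1
[1] after rotate(0, 180): config: θ0=180°, θ1=90°, e=1
uniquely the one of 8 1-step routes that fits.

rotate(0, 180)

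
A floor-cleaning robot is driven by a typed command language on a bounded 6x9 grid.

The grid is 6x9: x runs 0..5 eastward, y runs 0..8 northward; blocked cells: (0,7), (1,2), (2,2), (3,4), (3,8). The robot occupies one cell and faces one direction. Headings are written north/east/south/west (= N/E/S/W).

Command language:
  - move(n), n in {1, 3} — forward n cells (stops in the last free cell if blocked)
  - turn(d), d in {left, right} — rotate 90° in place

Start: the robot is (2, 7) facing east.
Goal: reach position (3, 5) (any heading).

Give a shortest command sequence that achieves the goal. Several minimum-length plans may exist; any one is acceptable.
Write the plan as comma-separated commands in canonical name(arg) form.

begin: (2, 7) facing east
t=1 move(1) ⇒ (3, 7) facing east
t=2 turn(right) ⇒ (3, 7) facing south
t=3 move(3) ⇒ (3, 5) facing south
nothing shorter than 3 reaches the goal.

move(1), turn(right), move(3)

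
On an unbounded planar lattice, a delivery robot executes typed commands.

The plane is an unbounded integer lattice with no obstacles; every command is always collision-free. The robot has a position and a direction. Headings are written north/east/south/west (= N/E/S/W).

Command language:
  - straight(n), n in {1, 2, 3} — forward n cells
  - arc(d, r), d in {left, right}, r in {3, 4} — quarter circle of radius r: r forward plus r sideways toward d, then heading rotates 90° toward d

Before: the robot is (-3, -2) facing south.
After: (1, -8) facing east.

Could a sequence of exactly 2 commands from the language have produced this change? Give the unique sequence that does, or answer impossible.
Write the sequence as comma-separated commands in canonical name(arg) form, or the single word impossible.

straight(2), arc(left, 4)

key: running arc(left, 4) before straight(2) would end elsewhere — order is forced
t0: (-3, -2) facing south
t=1 straight(2) ⇒ (-3, -4) facing south
t=2 arc(left, 4) ⇒ (1, -8) facing east
uniquely the one of 49 2-step routes that fits.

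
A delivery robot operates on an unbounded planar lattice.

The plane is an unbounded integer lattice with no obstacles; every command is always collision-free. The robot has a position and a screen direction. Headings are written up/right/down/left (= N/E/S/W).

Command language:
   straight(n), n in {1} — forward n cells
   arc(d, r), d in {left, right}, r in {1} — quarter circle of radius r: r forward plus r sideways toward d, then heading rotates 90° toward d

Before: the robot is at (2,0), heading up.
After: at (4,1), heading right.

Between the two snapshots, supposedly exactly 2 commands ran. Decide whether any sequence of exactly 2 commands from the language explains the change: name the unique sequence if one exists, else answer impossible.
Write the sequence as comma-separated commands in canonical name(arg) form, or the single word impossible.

key: running straight(1) before arc(right, 1) would end elsewhere — order is forced
t0: at (2,0), heading up
step 1 (arc(right, 1)): at (3,1), heading right
step 2 (straight(1)): at (4,1), heading right
all 9 alternatives checked — unique.

arc(right, 1), straight(1)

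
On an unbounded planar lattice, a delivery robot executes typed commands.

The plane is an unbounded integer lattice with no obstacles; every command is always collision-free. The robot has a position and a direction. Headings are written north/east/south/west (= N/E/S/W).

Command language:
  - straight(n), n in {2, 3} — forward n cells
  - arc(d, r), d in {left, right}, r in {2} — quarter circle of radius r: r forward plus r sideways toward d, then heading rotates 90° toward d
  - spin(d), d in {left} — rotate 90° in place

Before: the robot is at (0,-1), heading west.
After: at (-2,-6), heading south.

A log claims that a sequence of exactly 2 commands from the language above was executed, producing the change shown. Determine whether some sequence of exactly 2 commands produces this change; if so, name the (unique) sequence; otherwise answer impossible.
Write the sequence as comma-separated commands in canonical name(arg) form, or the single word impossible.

key: running straight(3) before arc(left, 2) would end elsewhere — order is forced
start: at (0,-1), heading west
1. arc(left, 2) → at (-2,-3), heading south
2. straight(3) → at (-2,-6), heading south
no other 2-command option fits: unique.

arc(left, 2), straight(3)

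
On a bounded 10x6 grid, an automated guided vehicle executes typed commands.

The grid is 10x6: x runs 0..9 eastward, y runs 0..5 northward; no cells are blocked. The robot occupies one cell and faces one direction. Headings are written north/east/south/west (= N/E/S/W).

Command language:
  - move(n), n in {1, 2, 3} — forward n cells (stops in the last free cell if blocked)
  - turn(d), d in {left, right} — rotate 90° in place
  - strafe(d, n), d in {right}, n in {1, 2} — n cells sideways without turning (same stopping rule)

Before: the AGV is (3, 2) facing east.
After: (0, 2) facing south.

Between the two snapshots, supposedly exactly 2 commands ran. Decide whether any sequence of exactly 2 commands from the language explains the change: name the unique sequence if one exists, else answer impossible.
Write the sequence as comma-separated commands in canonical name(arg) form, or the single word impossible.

impossible

every 2-command combo misses the target.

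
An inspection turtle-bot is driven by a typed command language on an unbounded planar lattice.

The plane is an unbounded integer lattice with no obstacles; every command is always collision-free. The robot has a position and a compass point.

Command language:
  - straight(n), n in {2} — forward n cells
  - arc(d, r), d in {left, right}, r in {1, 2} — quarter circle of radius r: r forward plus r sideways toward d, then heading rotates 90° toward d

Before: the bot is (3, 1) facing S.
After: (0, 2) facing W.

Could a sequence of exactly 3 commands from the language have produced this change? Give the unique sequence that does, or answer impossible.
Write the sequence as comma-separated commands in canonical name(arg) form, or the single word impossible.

arc(right, 1), arc(right, 1), arc(left, 1)

key: position moved to (0,2) AND the heading swung to W — translation plus rotation needed
from: (3, 1) facing S
step 1 (arc(right, 1)): (2, 0) facing W
step 2 (arc(right, 1)): (1, 1) facing N
step 3 (arc(left, 1)): (0, 2) facing W
all 125 alternatives checked — unique.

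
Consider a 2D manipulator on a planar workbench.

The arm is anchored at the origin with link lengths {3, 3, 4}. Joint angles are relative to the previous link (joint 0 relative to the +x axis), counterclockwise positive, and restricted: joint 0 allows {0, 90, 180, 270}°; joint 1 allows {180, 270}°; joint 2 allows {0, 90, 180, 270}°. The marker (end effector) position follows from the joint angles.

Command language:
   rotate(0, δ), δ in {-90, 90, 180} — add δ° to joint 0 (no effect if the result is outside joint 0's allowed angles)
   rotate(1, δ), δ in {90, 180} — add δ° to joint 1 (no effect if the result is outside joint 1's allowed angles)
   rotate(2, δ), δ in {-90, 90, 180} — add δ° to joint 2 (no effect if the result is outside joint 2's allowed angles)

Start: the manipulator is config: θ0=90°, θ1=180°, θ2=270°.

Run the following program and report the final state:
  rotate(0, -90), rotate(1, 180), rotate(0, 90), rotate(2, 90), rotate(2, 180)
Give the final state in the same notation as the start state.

from: config: θ0=90°, θ1=180°, θ2=270°
step 1 (rotate(0, -90)): config: θ0=0°, θ1=180°, θ2=270°
step 2 (rotate(1, 180)): config: θ0=0°, θ1=180°, θ2=270°
step 3 (rotate(0, 90)): config: θ0=90°, θ1=180°, θ2=270°
step 4 (rotate(2, 90)): config: θ0=90°, θ1=180°, θ2=0°
step 5 (rotate(2, 180)): config: θ0=90°, θ1=180°, θ2=180°

config: θ0=90°, θ1=180°, θ2=180°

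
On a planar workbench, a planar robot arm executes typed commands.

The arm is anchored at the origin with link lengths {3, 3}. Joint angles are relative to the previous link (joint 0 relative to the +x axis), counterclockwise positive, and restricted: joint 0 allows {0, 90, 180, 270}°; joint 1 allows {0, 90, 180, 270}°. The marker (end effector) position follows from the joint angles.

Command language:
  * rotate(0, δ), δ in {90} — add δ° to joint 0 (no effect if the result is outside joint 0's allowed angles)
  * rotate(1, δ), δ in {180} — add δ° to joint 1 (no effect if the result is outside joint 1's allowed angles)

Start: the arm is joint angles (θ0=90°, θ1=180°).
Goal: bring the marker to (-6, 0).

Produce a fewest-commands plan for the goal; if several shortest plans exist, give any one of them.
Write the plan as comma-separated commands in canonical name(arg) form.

from: joint angles (θ0=90°, θ1=180°)
[1] after rotate(1, 180): joint angles (θ0=90°, θ1=0°)
[2] after rotate(0, 90): joint angles (θ0=180°, θ1=0°)
nothing shorter than 2 reaches the goal.

rotate(1, 180), rotate(0, 90)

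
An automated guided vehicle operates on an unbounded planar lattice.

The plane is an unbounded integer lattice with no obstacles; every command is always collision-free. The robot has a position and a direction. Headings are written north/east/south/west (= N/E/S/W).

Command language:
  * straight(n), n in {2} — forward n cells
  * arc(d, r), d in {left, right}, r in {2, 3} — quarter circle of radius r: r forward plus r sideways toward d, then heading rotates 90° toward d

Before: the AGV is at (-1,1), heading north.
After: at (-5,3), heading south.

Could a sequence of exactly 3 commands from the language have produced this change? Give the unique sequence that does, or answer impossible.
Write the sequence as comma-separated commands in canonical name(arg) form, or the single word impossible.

key: running arc(left, 2) before straight(2) would end elsewhere — order is forced
begin: at (-1,1), heading north
step 1 (straight(2)): at (-1,3), heading north
step 2 (arc(left, 2)): at (-3,5), heading west
step 3 (arc(left, 2)): at (-5,3), heading south
no rival 3-sequence matches.

straight(2), arc(left, 2), arc(left, 2)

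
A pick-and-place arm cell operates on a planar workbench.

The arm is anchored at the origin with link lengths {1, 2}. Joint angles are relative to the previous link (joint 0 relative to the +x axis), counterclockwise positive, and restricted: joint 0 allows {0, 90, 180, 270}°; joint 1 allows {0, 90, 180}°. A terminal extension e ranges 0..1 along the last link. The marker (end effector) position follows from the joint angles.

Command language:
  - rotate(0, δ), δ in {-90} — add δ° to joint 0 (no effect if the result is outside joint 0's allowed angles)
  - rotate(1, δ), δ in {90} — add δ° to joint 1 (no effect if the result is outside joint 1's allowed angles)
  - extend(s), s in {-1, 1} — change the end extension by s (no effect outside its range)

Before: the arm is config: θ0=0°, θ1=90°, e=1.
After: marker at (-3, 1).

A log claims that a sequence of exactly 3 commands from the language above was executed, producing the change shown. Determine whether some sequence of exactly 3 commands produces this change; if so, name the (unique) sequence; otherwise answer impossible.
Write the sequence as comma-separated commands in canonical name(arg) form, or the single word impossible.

rotate(0, -90), rotate(0, -90), rotate(0, -90)

start: config: θ0=0°, θ1=90°, e=1
1. rotate(0, -90) → config: θ0=270°, θ1=90°, e=1
2. rotate(0, -90) → config: θ0=180°, θ1=90°, e=1
3. rotate(0, -90) → config: θ0=90°, θ1=90°, e=1
no other 3-command option fits: unique.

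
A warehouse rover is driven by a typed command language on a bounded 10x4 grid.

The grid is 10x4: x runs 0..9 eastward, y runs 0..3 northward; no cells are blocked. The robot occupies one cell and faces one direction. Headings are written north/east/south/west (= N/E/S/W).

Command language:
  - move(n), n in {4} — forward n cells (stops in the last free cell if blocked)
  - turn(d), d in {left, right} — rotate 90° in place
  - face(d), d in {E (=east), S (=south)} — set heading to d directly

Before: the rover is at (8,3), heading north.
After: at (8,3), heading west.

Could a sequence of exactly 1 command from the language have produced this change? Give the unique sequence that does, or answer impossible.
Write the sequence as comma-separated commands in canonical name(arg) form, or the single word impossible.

turn(left)

key: (8,3) unchanged — the single command moves nothing
begin: at (8,3), heading north
1. turn(left) → at (8,3), heading west
all 5 alternatives checked — unique.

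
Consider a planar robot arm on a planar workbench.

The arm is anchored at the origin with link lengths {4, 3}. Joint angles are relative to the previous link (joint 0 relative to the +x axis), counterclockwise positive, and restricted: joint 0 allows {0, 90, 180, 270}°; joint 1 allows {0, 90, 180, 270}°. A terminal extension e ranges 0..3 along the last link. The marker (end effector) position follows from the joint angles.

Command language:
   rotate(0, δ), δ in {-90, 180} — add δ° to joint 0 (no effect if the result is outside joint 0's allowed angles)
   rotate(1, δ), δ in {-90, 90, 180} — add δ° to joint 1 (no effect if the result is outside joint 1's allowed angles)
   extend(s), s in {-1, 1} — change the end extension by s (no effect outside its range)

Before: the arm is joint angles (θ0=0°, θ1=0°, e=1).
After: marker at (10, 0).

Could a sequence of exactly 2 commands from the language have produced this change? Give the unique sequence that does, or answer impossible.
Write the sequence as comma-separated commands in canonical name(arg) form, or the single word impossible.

from: joint angles (θ0=0°, θ1=0°, e=1)
[1] after extend(1): joint angles (θ0=0°, θ1=0°, e=2)
[2] after extend(1): joint angles (θ0=0°, θ1=0°, e=3)
no rival 2-sequence matches.

extend(1), extend(1)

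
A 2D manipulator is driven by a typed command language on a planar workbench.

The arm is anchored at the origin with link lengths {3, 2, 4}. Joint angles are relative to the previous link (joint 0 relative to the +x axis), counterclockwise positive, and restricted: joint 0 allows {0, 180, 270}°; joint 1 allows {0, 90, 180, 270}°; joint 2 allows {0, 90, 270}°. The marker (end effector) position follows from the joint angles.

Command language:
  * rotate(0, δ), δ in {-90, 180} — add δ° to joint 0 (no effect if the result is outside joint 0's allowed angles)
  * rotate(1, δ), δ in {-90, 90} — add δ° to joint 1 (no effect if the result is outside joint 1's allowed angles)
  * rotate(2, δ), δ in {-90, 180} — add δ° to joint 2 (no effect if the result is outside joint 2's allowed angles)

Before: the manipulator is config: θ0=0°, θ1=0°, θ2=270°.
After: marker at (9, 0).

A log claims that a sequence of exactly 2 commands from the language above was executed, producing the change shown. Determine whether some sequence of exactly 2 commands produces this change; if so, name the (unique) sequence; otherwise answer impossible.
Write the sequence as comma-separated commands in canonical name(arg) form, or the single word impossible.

key: running rotate(2, -90) before rotate(2, 180) would end elsewhere — order is forced
initial: config: θ0=0°, θ1=0°, θ2=270°
step 1 (rotate(2, 180)): config: θ0=0°, θ1=0°, θ2=90°
step 2 (rotate(2, -90)): config: θ0=0°, θ1=0°, θ2=0°
no rival 2-sequence matches.

rotate(2, 180), rotate(2, -90)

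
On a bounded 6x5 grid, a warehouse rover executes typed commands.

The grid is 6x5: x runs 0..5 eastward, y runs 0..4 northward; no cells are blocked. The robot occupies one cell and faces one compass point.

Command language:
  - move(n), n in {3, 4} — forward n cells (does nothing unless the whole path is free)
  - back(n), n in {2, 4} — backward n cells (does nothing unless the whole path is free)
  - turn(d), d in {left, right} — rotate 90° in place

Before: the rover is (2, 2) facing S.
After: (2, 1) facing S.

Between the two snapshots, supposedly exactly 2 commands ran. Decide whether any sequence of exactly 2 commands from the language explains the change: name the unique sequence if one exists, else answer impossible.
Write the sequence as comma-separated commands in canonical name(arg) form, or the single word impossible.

back(2), move(3)

key: order matters: swapping back(2) and move(3) lands elsewhere
from: (2, 2) facing S
1. back(2) → (2, 4) facing S
2. move(3) → (2, 1) facing S
no other 2-command option fits: unique.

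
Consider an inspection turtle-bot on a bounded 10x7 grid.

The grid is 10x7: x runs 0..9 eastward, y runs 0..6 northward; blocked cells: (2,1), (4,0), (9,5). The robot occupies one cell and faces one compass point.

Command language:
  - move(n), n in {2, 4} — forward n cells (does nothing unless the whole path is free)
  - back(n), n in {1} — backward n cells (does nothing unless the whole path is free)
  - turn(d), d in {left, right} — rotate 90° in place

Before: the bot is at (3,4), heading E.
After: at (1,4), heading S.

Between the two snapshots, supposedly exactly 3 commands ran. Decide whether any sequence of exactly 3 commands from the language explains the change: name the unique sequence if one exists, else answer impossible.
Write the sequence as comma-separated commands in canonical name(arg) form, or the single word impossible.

key: cell and facing (now S) both changed — the 3 commands mix motion and turning
start: at (3,4), heading E
1. back(1) → at (2,4), heading E
2. back(1) → at (1,4), heading E
3. turn(right) → at (1,4), heading S
no other 3-command option fits: unique.

back(1), back(1), turn(right)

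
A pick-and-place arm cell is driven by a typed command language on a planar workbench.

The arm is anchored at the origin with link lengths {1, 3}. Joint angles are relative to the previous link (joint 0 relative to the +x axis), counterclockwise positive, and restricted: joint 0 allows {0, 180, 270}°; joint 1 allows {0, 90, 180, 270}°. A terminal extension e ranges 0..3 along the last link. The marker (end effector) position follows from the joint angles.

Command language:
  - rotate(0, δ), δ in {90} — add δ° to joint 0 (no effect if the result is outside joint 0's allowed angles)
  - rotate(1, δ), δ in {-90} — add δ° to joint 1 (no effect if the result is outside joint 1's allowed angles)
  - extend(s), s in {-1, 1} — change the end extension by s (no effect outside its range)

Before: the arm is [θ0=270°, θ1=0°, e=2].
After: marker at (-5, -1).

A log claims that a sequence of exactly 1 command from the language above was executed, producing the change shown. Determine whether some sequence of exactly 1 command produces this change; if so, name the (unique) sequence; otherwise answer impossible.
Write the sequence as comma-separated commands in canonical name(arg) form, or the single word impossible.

rotate(1, -90)

t0: [θ0=270°, θ1=0°, e=2]
step 1 (rotate(1, -90)): [θ0=270°, θ1=270°, e=2]
all 4 alternatives checked — unique.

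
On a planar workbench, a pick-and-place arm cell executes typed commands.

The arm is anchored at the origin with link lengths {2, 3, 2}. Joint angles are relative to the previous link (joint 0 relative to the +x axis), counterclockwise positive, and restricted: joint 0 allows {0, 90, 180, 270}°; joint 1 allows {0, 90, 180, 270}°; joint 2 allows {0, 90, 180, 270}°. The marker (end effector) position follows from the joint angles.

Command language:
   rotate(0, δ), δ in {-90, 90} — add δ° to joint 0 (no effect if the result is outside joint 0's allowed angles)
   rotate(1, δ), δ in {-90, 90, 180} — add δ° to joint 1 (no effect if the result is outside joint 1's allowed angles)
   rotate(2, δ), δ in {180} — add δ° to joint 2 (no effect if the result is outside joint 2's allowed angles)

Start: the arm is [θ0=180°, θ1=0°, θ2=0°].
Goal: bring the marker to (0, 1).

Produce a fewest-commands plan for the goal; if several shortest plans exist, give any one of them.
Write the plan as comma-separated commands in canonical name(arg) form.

begin: [θ0=180°, θ1=0°, θ2=0°]
t=1 rotate(2, 180) ⇒ [θ0=180°, θ1=0°, θ2=180°]
t=2 rotate(0, -90) ⇒ [θ0=90°, θ1=0°, θ2=180°]
t=3 rotate(1, 180) ⇒ [θ0=90°, θ1=180°, θ2=180°]
nothing shorter than 3 reaches the goal.

rotate(2, 180), rotate(0, -90), rotate(1, 180)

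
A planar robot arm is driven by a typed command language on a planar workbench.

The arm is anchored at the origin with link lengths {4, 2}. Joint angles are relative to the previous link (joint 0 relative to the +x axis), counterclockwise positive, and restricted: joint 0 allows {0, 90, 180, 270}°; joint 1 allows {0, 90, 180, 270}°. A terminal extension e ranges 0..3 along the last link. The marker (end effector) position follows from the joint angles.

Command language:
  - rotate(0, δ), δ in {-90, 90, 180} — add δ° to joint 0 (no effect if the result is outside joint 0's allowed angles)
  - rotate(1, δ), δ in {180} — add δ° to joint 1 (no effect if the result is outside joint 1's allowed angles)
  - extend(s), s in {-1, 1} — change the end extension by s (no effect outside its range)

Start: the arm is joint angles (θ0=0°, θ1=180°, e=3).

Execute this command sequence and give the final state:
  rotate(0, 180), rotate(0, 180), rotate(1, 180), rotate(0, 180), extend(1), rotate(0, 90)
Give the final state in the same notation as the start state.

joint angles (θ0=270°, θ1=0°, e=3)

from: joint angles (θ0=0°, θ1=180°, e=3)
1. rotate(0, 180) → joint angles (θ0=180°, θ1=180°, e=3)
2. rotate(0, 180) → joint angles (θ0=0°, θ1=180°, e=3)
3. rotate(1, 180) → joint angles (θ0=0°, θ1=0°, e=3)
4. rotate(0, 180) → joint angles (θ0=180°, θ1=0°, e=3)
5. extend(1) → joint angles (θ0=180°, θ1=0°, e=3)
6. rotate(0, 90) → joint angles (θ0=270°, θ1=0°, e=3)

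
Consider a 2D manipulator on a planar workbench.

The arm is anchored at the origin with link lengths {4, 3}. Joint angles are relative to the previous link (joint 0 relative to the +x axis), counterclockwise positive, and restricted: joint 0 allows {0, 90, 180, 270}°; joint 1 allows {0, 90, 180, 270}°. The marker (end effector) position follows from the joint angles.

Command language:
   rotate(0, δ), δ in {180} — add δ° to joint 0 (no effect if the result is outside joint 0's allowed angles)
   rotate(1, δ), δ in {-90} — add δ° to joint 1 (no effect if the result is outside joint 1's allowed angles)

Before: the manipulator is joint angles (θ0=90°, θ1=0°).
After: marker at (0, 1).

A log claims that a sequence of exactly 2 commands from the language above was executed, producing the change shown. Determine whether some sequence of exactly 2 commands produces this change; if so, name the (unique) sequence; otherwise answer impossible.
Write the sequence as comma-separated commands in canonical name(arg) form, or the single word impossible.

from: joint angles (θ0=90°, θ1=0°)
t=1 rotate(1, -90) ⇒ joint angles (θ0=90°, θ1=270°)
t=2 rotate(1, -90) ⇒ joint angles (θ0=90°, θ1=180°)
all 4 alternatives checked — unique.

rotate(1, -90), rotate(1, -90)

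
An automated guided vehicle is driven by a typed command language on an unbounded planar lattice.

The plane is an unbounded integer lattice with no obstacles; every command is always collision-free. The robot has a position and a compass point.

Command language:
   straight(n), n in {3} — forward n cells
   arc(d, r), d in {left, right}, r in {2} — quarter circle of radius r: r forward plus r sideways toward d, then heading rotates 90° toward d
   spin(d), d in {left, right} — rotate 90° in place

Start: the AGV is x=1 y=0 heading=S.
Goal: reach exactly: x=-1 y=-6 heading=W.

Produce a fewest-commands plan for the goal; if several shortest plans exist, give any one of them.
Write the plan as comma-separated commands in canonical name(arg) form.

arc(right, 2), spin(right), spin(right), arc(right, 2), arc(right, 2)

from: x=1 y=0 heading=S
[1] after arc(right, 2): x=-1 y=-2 heading=W
[2] after spin(right): x=-1 y=-2 heading=N
[3] after spin(right): x=-1 y=-2 heading=E
[4] after arc(right, 2): x=1 y=-4 heading=S
[5] after arc(right, 2): x=-1 y=-6 heading=W
no 4-step plan works, so 5 is optimal.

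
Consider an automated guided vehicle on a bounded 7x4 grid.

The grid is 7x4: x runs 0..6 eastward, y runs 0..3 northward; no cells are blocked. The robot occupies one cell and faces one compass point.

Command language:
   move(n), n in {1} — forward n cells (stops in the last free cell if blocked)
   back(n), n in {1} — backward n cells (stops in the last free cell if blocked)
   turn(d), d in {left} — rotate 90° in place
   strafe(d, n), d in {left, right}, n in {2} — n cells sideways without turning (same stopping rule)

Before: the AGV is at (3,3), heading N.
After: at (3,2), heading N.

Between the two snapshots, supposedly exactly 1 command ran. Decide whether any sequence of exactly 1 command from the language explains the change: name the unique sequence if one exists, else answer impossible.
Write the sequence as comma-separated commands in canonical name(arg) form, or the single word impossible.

back(1)

key: still facing N — the one step turns nothing
from: at (3,3), heading N
[1] after back(1): at (3,2), heading N
uniquely the one of 5 1-step routes that fits.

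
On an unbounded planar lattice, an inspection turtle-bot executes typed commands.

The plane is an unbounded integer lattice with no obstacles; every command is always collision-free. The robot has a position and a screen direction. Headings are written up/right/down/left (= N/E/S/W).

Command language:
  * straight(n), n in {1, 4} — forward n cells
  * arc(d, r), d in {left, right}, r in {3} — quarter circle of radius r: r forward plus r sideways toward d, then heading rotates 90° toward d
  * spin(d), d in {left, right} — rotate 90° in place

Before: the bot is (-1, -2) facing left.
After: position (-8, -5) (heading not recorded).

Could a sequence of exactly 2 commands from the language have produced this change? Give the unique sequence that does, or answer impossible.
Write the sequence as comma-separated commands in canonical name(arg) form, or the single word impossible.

straight(4), arc(left, 3)

key: order matters: swapping straight(4) and arc(left, 3) lands elsewhere
start: (-1, -2) facing left
1. straight(4) → (-5, -2) facing left
2. arc(left, 3) → (-8, -5) facing down
all 36 alternatives checked — unique.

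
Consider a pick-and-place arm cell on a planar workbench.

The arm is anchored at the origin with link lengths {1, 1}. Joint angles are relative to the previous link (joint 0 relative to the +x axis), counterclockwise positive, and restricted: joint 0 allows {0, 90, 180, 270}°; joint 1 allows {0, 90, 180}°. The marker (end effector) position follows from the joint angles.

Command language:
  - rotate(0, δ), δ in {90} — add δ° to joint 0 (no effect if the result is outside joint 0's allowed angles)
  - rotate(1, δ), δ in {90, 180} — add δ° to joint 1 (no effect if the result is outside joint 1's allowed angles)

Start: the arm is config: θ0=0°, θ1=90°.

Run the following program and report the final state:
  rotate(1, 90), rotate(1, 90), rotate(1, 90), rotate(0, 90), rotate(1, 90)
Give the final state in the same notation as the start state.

begin: config: θ0=0°, θ1=90°
[1] after rotate(1, 90): config: θ0=0°, θ1=180°
[2] after rotate(1, 90): config: θ0=0°, θ1=180°
[3] after rotate(1, 90): config: θ0=0°, θ1=180°
[4] after rotate(0, 90): config: θ0=90°, θ1=180°
[5] after rotate(1, 90): config: θ0=90°, θ1=180°

config: θ0=90°, θ1=180°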